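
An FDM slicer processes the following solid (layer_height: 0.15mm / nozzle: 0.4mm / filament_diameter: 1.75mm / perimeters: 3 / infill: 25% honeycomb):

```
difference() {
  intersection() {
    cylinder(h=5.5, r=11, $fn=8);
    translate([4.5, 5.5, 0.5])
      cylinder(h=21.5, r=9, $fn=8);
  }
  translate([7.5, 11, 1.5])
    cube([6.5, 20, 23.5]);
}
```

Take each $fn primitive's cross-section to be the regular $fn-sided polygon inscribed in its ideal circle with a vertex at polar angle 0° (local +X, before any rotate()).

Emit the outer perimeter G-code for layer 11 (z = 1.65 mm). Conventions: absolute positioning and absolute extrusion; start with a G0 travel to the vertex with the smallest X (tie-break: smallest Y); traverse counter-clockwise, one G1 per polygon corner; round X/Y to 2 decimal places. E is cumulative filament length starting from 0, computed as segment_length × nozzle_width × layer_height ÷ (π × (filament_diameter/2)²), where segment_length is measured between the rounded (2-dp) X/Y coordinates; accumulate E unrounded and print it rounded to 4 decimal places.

G0 X-4.50 Y5.50 Z1.65
G1 X-1.86 Y-0.86 E0.1718
G1 X4.50 Y-3.50 E0.3436
G1 X10.60 Y-0.97 E0.5083
G1 X11.00 Y0.00 E0.5345
G1 X7.78 Y7.78 E0.7445
G1 X0.00 Y11.00 E0.9545
G1 X-2.68 Y9.89 E1.0269
G1 X-4.50 Y5.50 E1.1454

At z = 1.65 mm: the r=11 cylinder gives a regular 8-gon of circumradius 11 (constant along its height); the cylinder at (4.5, 5.5): section is a regular 8-gon, circumradius r=9; Keeping only the common overlap: the r=9 cylinder at (4.5, 5.5) partially overlaps the r=11 cylinder; clipping to the common part keeps 149.17 mm² — 1 connected region; the cube at (7.5, 11) is present — its section is the full 6.5×20 rectangle; Taking the first minus the rest: starting from that combined region, the 6.5×20 cube at (7.5, 11) misses the remaining region (no effect) — 1 connected region. The outline is a single polygon with 8 vertices. Extrusion per mm of travel: 0.4 × 0.15 / (π × 0.875²) = 0.024945. Accumulating E over each segment gives final E = 1.1454.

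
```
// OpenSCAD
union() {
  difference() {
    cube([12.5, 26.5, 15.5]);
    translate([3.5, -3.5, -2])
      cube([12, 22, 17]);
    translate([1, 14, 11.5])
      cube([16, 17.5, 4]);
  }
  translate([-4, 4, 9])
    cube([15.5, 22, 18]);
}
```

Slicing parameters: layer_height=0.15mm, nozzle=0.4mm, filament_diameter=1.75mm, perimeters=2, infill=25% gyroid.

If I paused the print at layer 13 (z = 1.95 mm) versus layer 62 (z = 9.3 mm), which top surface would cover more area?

Layer 13 (z = 1.95): the cube is present — its section is the full 12.5×26.5 rectangle (area 331.25 mm²); the cube at (3.5, -3.5) (footprint 12×22) is included at this height (area 264.00 mm²); the cube at (1, 14) is not intersected at this z (z outside [11.5, 15.5]); Subtracting the remaining from the first: starting from the 12.5×26.5 cube (331.25 mm²), the 12×22 cube at (3.5, -3.5) partially overlaps it — only the 166.50 mm² overlap (of its 264.00 mm²) is removed, clipping the outline — area = 164.75 mm²; the cube at (-4, 4) does not reach this height (z outside [9, 27]); Combining (union): only the result so far is present, so the union is just that shape — area = 164.75 mm². So its area = 164.75 mm². Layer 62 (z = 9.3): the 12.5×26.5 cube contributes its full rectangle (area 331.25 mm²); the cube at (3.5, -3.5) is present — its section is the full 12×22 rectangle (area 264.00 mm²); the cube at (1, 14) does not reach this height (z outside [11.5, 15.5]); Taking the first minus the rest: starting from the 12.5×26.5 cube (331.25 mm²), the 12×22 cube at (3.5, -3.5) partially overlaps it — only the 166.50 mm² overlap (of its 264.00 mm²) is removed, clipping the outline — area = 164.75 mm²; the 15.5×22 cube at (-4, 4) contributes its full rectangle (area 341.00 mm²); Taking the union: the regions partially overlap — summed areas 505.75 mm² minus the doubly-counted overlap 137.00 mm² gives 368.75 mm² — area = 368.75 mm². So its area = 368.75 mm². Layer 62 is larger (368.75 vs 164.75 mm²).

layer 62 (z = 9.3 mm)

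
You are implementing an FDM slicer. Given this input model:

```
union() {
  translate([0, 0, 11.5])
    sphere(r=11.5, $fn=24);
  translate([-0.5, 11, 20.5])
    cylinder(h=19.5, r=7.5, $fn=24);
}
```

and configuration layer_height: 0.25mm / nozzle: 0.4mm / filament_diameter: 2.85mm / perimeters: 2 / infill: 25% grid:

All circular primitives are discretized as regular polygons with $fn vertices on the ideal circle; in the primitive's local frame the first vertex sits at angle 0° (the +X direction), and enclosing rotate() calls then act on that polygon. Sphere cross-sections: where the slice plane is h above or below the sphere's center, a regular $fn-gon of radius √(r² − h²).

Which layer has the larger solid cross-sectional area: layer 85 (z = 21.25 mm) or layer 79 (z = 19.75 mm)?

layer 85 (z = 21.25 mm)

Layer 85 (z = 21.25): the r=11.5 sphere slices to a regular 24-gon of circumradius 6.098 (√(r²−h²) with h=9.75 from center) (area = (24/2)·6.098²·sin(360°/24) = 115.50 mm²); the r=7.5 cylinder at (-0.5, 11) contributes a regular 24-gon of circumradius 7.5 (area = (24/2)·7.500²·sin(360°/24) = 174.70 mm²); Taking the union: the regions partially overlap — summed areas 290.20 mm² minus the doubly-counted overlap 13.30 mm² gives 276.90 mm² — area = 276.90 mm². So its area = 276.90 mm². Layer 79 (z = 19.75): the r=11.5 sphere slices to a regular 24-gon of circumradius 8.012 (√(r²−h²) with h=8.25 from center) (area = (24/2)·8.012²·sin(360°/24) = 199.36 mm²); the cylinder at (-0.5, 11) does not reach this height (z outside [20.5, 40]); Merging all regions: only the r=11.5 sphere is present, so the union is just that shape — area = 199.36 mm². So its area = 199.36 mm². Layer 85 is larger (276.90 vs 199.36 mm²).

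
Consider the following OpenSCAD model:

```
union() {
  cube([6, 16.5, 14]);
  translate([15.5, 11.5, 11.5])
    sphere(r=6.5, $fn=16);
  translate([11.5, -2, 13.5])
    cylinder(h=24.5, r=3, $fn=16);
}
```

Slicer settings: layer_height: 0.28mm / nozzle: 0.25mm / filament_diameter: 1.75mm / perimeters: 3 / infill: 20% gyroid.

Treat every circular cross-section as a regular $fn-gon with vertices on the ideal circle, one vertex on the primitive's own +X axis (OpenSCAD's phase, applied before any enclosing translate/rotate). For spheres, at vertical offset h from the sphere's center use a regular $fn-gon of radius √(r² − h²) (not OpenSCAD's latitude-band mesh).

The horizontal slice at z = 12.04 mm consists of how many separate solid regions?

2

At z = 12.04 mm: the cube is present — its section is the full 6×16.5 rectangle; the sphere at (15.5, 11.5): section is a regular 16-gon, circumradius = √(r²−h²) = √(6.5²−0.54²) = 6.478; the cylinder at (11.5, -2) is not intersected at this z (z outside [13.5, 38]); Merging all regions: the 2 present regions are separate (no shared area or edge), so areas and boundary lengths simply add and each stays a separate island — 2 connected regions. The result has 2 disconnected regions.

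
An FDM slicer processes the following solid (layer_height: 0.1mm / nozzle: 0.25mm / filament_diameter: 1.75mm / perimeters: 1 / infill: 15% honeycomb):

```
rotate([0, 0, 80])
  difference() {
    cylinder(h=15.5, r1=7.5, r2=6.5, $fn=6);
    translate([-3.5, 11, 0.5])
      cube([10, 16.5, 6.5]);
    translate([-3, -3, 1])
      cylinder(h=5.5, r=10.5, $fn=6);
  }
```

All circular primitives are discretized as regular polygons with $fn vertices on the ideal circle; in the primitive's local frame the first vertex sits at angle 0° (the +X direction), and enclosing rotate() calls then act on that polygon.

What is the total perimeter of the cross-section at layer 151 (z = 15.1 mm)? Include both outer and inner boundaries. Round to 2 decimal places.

39.15 mm

At z = 15.1 mm: the cone: at t=0.974 of its height the radius interpolates to r₁+(r₂−r₁)t = 6.526, giving a regular 6-gon of that circumradius (perimeter = 2·6·6.526·sin(180°/6) = 39.15 mm); the cube at (-3.5, 11) is absent (z outside [0.5, 7]); the cylinder at (-3, -3) is absent (z outside [1, 6.5]); Taking the first minus the rest: none of the subtracted shapes is present at this height, so the cone is unchanged — boundary = 39.15 mm; (whole slice rotated 80° about Z — lengths, areas and connectivity unchanged). Overall, the cross-section is a single solid region. Total boundary length (outer) = 39.15 mm.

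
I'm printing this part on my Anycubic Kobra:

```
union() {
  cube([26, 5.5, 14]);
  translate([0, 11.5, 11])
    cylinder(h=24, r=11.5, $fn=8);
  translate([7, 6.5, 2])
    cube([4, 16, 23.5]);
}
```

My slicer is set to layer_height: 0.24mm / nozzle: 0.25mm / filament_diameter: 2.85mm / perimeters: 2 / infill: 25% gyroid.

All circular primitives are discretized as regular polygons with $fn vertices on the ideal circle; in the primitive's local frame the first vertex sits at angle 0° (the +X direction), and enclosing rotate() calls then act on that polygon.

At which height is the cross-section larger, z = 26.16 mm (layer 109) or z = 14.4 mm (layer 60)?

layer 60 (z = 14.4 mm)

Layer 109 (z = 26.16): the cube does not reach this height (z outside [0, 14]); the r=11.5 cylinder at (0, 11.5) gives a regular 8-gon of circumradius 11.5 (constant along its height) (area = (8/2)·11.500²·sin(360°/8) = 374.06 mm²); the cube at (7, 6.5) is not intersected at this z (z outside [2, 25.5]); Combining (union): only the r=11.5 cylinder at (0, 11.5) is present, so the union is just that shape — area = 374.06 mm². So its area = 374.06 mm². Layer 60 (z = 14.4): the cube is not intersected at this z (z outside [0, 14]); the cylinder at (0, 11.5): section is a regular 8-gon, circumradius r=11.5 (area = (8/2)·11.500²·sin(360°/8) = 374.06 mm²); the cube at (7, 6.5) is present — its section is the full 4×16 rectangle (area 64.00 mm²); Merging all regions: the regions partially overlap — summed areas 438.06 mm² minus the doubly-counted overlap 39.88 mm² gives 398.18 mm² — area = 398.18 mm². So its area = 398.18 mm². Layer 60 is larger (398.18 vs 374.06 mm²).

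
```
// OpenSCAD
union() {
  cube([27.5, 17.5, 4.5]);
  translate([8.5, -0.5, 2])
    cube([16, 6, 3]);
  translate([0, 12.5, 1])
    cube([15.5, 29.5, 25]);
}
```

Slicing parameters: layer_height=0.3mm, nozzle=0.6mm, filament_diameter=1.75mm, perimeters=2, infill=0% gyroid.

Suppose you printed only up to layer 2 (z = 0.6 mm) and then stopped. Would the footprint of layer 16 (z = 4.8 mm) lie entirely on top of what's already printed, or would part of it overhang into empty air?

part overhangs

Compare the two slices. At z = 0.6: the cube (footprint 27.5×17.5) is included at this height (area 481.25 mm²); the cube at (8.5, -0.5) is not intersected at this z (z outside [2, 5]); the cube at (0, 12.5) does not reach this height (z outside [1, 26]); Combining (union): only the 27.5×17.5 cube is present, so the union is just that shape — area = 481.25 mm². At z = 4.8: the cube is absent (z outside [0, 4.5]); the 16×6 cube at (8.5, -0.5) contributes its full rectangle (area 96.00 mm²); the cube at (0, 12.5) is present — its section is the full 15.5×29.5 rectangle (area 457.25 mm²); Taking the union: the 2 present regions are separate (no shared area or edge), so areas and boundary lengths simply add and each stays a separate island — area = 553.25 mm². Checking containment: at z = 4.8 the cross-section extends beyond the z = 0.6 cross-section by about 387.75 mm².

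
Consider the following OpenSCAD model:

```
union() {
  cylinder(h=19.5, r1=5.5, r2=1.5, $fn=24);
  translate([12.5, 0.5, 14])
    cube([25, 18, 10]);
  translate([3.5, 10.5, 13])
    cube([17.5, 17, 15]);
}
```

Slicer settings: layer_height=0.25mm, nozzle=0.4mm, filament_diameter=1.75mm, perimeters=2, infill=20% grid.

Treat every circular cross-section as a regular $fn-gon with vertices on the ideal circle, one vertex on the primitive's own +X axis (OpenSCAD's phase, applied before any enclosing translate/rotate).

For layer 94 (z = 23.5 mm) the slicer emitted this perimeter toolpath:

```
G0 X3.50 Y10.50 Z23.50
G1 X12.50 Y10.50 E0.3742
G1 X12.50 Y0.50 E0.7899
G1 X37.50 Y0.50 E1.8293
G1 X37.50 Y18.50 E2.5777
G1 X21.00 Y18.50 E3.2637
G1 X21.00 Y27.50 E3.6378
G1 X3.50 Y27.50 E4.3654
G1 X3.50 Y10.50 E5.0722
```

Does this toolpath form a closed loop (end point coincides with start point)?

yes

Start point (G0): (3.50, 10.50). End point (last G1): the path returns to the start — closed.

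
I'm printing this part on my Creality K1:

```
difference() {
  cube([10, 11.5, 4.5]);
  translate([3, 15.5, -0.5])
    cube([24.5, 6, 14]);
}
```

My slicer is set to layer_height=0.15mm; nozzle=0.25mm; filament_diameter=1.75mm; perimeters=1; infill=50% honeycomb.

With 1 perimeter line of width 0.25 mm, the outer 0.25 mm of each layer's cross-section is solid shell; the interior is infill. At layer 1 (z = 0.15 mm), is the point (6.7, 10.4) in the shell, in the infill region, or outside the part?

At z = 0.15 mm: the 10×11.5 cube contributes its full rectangle; the cube at (3, 15.5) (footprint 24.5×6) is included at this height; Subtracting the remaining from the first: starting from the 10×11.5 cube, the 24.5×6 cube at (3, 15.5) misses the remaining region (no effect) — 1 connected region. Overall, the cross-section is a single solid region. The nearest boundary edge runs (0.00, 11.50)→(10.00, 11.50); distance from the point to it = 1.10 mm. The point is inside the cross-section and 1.10 mm from the nearest boundary — more than the 0.25 mm shell width (1 × 0.25), so it's in the infill interior.

infill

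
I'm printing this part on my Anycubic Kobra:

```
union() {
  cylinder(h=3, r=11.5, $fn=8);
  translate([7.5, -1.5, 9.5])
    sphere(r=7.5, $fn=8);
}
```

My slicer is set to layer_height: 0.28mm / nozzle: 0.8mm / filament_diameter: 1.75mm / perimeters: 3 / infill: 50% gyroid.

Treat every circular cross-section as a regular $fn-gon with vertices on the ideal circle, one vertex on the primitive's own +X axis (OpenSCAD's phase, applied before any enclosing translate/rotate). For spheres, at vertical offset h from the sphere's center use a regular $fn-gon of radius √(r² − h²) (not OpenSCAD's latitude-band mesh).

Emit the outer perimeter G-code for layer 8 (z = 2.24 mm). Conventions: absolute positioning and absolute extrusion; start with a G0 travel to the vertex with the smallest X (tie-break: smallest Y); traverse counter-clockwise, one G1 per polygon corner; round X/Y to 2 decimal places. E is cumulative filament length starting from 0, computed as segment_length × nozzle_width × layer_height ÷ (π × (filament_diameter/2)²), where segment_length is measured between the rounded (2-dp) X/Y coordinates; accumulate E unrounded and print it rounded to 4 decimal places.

G0 X-11.50 Y0.00 Z2.24
G1 X-8.13 Y-8.13 E0.8196
G1 X0.00 Y-11.50 E1.6392
G1 X8.13 Y-8.13 E2.4588
G1 X11.50 Y0.00 E3.2784
G1 X8.13 Y8.13 E4.0980
G1 X0.00 Y11.50 E4.9176
G1 X-8.13 Y8.13 E5.7372
G1 X-11.50 Y0.00 E6.5568

At z = 2.24 mm: the r=11.5 cylinder contributes a regular 8-gon of circumradius 11.5; the sphere at (7.5, -1.5): section is a regular 8-gon, circumradius = √(r²−h²) = √(7.5²−7.26²) = 1.882; Combining (union): the r=7.5 sphere at (7.5, -1.5) lies entirely inside the r=11.5 cylinder, so the union is just the r=11.5 cylinder — 1 connected region. The outline is a single polygon with 8 vertices. Extrusion per mm of travel: 0.8 × 0.28 / (π × 0.875²) = 0.093128. Accumulating E over each segment gives final E = 6.5568.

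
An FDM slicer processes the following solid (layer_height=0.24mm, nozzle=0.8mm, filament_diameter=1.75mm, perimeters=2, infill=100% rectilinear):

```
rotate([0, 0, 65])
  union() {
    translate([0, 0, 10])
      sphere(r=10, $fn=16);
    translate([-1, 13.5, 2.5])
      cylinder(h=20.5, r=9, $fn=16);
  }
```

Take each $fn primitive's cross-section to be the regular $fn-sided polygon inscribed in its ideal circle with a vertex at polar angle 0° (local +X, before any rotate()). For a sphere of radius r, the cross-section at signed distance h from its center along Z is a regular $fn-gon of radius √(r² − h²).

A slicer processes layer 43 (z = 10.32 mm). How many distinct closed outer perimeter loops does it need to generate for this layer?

At z = 10.32 mm: the r=10 sphere contributes a regular 16-gon of circumradius √(10²−0.32²) = 9.995; the r=9 cylinder at (-1, 13.5) gives a regular 16-gon of circumradius 9 (constant along its height); Combining (union): the regions partially overlap (shared area 46.42 mm²), so overlapping operands fuse into one piece — 1 connected region; (whole slice rotated 65° about Z — lengths, areas and connectivity unchanged). The result has 1 disconnected region.

1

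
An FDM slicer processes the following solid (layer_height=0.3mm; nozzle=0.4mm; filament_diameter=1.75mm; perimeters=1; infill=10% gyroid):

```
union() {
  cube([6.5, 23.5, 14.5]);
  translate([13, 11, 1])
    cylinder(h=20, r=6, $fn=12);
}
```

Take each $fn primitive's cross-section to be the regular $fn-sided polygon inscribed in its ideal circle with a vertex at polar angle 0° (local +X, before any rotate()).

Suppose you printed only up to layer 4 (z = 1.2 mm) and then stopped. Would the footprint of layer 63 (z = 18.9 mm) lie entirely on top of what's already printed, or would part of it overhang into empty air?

Compare the two slices. At z = 1.2: the cube is present — its section is the full 6.5×23.5 rectangle (area 152.75 mm²); the cylinder at (13, 11): section is a regular 12-gon, circumradius r=6 (area = (12/2)·6.000²·sin(360°/12) = 108.00 mm²); Combining (union): the 2 present regions are separate (no shared area or edge), so areas and boundary lengths simply add and each stays a separate island — area = 260.75 mm². At z = 18.9: the cube does not reach this height (z outside [0, 14.5]); the cylinder at (13, 11): section is a regular 12-gon, circumradius r=6 (area = (12/2)·6.000²·sin(360°/12) = 108.00 mm²); Merging all regions: only the r=6 cylinder at (13, 11) is present, so the union is just that shape — area = 108.00 mm². Checking containment: the cross-section at z = 18.9 is a subset of the cross-section at z = 1.2.

entirely on top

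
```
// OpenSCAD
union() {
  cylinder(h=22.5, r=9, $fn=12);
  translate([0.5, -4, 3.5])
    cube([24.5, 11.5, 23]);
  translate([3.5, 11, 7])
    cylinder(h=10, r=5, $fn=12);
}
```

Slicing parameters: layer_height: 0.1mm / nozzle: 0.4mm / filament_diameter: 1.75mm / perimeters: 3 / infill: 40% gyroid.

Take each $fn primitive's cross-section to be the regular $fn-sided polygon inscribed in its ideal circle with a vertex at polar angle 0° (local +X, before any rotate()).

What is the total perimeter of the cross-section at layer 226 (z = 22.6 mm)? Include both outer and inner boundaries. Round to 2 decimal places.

72.00 mm

At z = 22.6 mm: the cylinder is absent (z outside [0, 22.5]); the cube at (0.5, -4) is present — its section is the full 24.5×11.5 rectangle (perimeter 72.00 mm); the cylinder at (3.5, 11) is absent (z outside [7, 17]); Merging all regions: only the 24.5×11.5 cube at (0.5, -4) is present, so the union is just that shape — boundary = 72.00 mm. Overall, the cross-section is a single solid region. Total boundary length (outer) = 72.00 mm.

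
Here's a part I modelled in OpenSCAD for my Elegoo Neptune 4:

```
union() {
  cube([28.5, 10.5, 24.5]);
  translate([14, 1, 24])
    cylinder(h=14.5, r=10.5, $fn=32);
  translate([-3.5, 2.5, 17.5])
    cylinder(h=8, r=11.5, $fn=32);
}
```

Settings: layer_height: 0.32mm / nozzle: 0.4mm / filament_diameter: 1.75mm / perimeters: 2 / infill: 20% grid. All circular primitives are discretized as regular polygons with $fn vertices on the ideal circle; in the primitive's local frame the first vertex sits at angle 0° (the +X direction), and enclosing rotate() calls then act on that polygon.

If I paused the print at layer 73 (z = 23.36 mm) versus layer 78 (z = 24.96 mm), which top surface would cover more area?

layer 78 (z = 24.96 mm)

Layer 73 (z = 23.36): the cube is present — its section is the full 28.5×10.5 rectangle (area 299.25 mm²); the cylinder at (14, 1) is absent (z outside [24, 38.5]); the cylinder at (-3.5, 2.5): section is a regular 32-gon, circumradius r=11.5 (area = (32/2)·11.500²·sin(360°/32) = 412.81 mm²); Taking the union: the regions partially overlap — summed areas 712.06 mm² minus the doubly-counted overlap 75.27 mm² gives 636.79 mm² — area = 636.79 mm². So its area = 636.79 mm². Layer 78 (z = 24.96): the cube is not intersected at this z (z outside [0, 24.5]); the r=10.5 cylinder at (14, 1) contributes a regular 32-gon of circumradius 10.5 (area = (32/2)·10.500²·sin(360°/32) = 344.14 mm²); the r=11.5 cylinder at (-3.5, 2.5) contributes a regular 32-gon of circumradius 11.5 (area = (32/2)·11.500²·sin(360°/32) = 412.81 mm²); Combining (union): the regions partially overlap — summed areas 756.95 mm² minus the doubly-counted overlap 38.98 mm² gives 717.97 mm² — area = 717.97 mm². So its area = 717.97 mm². Layer 78 is larger (717.97 vs 636.79 mm²).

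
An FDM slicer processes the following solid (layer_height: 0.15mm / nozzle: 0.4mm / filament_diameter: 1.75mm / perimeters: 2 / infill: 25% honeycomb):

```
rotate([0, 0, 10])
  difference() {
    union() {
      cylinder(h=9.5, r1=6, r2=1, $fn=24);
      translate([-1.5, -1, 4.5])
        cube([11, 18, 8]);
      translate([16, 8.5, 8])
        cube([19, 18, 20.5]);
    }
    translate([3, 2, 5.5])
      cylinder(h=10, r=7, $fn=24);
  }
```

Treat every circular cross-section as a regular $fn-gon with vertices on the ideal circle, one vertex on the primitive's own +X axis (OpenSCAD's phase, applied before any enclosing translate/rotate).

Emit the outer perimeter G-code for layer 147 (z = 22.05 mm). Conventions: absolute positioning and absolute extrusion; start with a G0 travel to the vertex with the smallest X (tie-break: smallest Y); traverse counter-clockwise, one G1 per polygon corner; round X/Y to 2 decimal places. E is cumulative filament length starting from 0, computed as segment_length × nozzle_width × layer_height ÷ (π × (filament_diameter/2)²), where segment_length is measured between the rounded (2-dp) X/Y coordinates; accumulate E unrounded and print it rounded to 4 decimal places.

At z = 22.05 mm: the cone is absent (z outside [0, 9.5]); the cube at (-1.5, -1) does not reach this height (z outside [4.5, 12.5]); the 19×18 cube at (16, 8.5) contributes its full rectangle; Taking the union: only the 19×18 cube at (16, 8.5) is present, so the union is just that shape — 1 connected region; the cylinder at (3, 2) does not reach this height (z outside [5.5, 15.5]); Subtracting the remaining from the first: none of the subtracted shapes is present at this height, so the result so far is unchanged — 1 connected region; (whole slice rotated 10° about Z — lengths, areas and connectivity unchanged). The outline is a single polygon with 4 vertices. Extrusion per mm of travel: 0.4 × 0.15 / (π × 0.875²) = 0.024945. Accumulating E over each segment gives final E = 1.8460.

G0 X11.16 Y28.88 Z22.05
G1 X14.28 Y11.15 E0.4491
G1 X32.99 Y14.45 E0.9230
G1 X29.87 Y32.18 E1.3721
G1 X11.16 Y28.88 E1.8460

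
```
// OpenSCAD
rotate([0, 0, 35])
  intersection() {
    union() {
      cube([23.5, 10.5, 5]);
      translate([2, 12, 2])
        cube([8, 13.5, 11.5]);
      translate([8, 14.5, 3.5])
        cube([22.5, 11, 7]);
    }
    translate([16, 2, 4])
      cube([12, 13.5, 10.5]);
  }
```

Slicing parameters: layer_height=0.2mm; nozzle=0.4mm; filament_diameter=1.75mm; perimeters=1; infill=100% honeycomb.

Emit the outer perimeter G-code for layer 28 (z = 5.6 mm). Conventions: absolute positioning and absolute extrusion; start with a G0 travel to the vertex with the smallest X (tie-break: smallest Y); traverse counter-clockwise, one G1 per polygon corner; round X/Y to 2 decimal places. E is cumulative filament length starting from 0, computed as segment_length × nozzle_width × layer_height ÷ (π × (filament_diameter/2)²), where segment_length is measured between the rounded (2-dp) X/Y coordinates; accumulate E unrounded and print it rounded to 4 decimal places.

At z = 5.6 mm: the cube is absent (z outside [0, 5]); the cube at (2, 12) is present — its section is the full 8×13.5 rectangle; the cube at (8, 14.5) (footprint 22.5×11) is included at this height; Taking the union: the regions partially overlap (shared area 22.00 mm²), so overlapping operands fuse into one piece — 1 connected region; the cube at (16, 2) is present — its section is the full 12×13.5 rectangle; Keeping only the common overlap: the 12×13.5 cube at (16, 2) partially overlaps the result so far; clipping to the common part keeps 12.00 mm² — 1 connected region; (whole slice rotated 35° about Z — lengths, areas and connectivity unchanged). The outline is a single polygon with 4 vertices. Extrusion per mm of travel: 0.4 × 0.2 / (π × 0.875²) = 0.033260. Accumulating E over each segment gives final E = 0.8650.

G0 X4.22 Y21.87 Z5.60
G1 X4.79 Y21.05 E0.0332
G1 X14.62 Y27.94 E0.4325
G1 X14.05 Y28.76 E0.4657
G1 X4.22 Y21.87 E0.8650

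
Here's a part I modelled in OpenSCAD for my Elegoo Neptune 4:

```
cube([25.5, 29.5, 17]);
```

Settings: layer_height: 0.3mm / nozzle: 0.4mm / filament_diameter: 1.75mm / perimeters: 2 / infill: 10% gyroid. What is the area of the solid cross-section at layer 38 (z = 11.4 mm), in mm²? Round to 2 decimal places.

At z = 11.4 mm: the cube is present — its section is the full 25.5×29.5 rectangle (area 752.25 mm²). Overall, the cross-section is a single solid region. Net area = 752.25 mm².

752.25 mm²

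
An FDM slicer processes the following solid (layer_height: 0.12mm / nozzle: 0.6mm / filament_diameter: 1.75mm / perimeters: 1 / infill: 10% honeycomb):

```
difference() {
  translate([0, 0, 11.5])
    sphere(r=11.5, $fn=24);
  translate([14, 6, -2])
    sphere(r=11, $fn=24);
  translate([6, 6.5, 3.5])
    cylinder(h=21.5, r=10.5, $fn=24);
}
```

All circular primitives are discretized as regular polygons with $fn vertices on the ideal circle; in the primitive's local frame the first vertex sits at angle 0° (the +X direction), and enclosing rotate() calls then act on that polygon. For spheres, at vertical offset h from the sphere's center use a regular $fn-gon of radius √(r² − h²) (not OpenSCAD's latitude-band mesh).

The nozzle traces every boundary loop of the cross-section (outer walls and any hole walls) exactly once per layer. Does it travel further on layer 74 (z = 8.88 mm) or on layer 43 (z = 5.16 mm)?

layer 74 (z = 8.88 mm)

Layer 74 (z = 8.88): the sphere: section is a regular 24-gon, circumradius = √(r²−h²) = √(11.5²−2.62²) = 11.198 (perimeter = 2·24·11.198·sin(180°/24) = 70.16 mm); the r=11 sphere at (14, 6) slices to a regular 24-gon of circumradius 1.620 (√(r²−h²) with h=10.88 from center) (perimeter = 2·24·1.620·sin(180°/24) = 10.15 mm); the cylinder at (6, 6.5): section is a regular 24-gon, circumradius r=10.5 (perimeter = 2·24·10.500·sin(180°/24) = 65.79 mm); Taking the first minus the rest: starting from the r=11.5 sphere, the r=11 sphere at (14, 6) misses the remaining region (no effect); the r=10.5 cylinder at (6, 6.5) partially overlaps it — only the 179.93 mm² overlap (of its 342.42 mm²) is removed, clipping the outline — boundary = 71.78 mm. So its perimeter = 71.78 mm. Layer 43 (z = 5.16): the sphere: section is a regular 24-gon, circumradius = √(r²−h²) = √(11.5²−6.34²) = 9.594 (perimeter = 2·24·9.594·sin(180°/24) = 60.11 mm); the r=11 sphere at (14, 6) contributes a regular 24-gon of circumradius √(11²−7.16²) = 8.351 (perimeter = 2·24·8.351·sin(180°/24) = 52.32 mm); the r=10.5 cylinder at (6, 6.5) contributes a regular 24-gon of circumradius 10.5 (perimeter = 2·24·10.500·sin(180°/24) = 65.79 mm); Taking the first minus the rest: starting from the r=11.5 sphere, the r=11 sphere at (14, 6) partially overlaps it — only the 16.37 mm² overlap (of its 216.58 mm²) is removed, clipping the outline; the r=10.5 cylinder at (6, 6.5) partially overlaps it — only the 125.98 mm² overlap (of its 342.42 mm²) is removed, clipping the outline — boundary = 58.31 mm. So its perimeter = 58.31 mm. Layer 74 is larger (71.78 vs 58.31 mm).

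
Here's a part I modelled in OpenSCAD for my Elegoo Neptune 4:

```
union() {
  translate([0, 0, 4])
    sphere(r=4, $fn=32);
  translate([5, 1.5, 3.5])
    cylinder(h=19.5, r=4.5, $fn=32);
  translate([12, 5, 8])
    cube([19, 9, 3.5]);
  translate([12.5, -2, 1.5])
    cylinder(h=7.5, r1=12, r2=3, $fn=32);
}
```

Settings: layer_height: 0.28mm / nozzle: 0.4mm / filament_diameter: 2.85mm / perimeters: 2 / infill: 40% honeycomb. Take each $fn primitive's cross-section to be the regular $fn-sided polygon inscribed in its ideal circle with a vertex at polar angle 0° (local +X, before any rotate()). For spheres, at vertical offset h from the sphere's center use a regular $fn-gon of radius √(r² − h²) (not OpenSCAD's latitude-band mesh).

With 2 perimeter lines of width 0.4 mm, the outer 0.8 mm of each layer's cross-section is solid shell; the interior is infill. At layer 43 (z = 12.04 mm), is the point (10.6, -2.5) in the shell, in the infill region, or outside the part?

At z = 12.04 mm: the sphere is not intersected at this z (|z−center|=8.040 > r=4); the r=4.5 cylinder at (5, 1.5) gives a regular 32-gon of circumradius 4.5 (constant along its height); the cube at (12, 5) is not intersected at this z (z outside [8, 11.5]); the cone at (12.5, -2) is not intersected at this z (z outside [1.5, 9]); Taking the union: only the r=4.5 cylinder at (5, 1.5) is present, so the union is just that shape — 1 connected region. Overall, the cross-section is a single solid region. The nearest boundary edge runs (8.18, -1.68)→(8.74, -1.00); distance from the point to it = 2.39 mm. The point is not inside any of the regions above, so it lies outside the cross-section (2.39 mm from the nearest boundary).

outside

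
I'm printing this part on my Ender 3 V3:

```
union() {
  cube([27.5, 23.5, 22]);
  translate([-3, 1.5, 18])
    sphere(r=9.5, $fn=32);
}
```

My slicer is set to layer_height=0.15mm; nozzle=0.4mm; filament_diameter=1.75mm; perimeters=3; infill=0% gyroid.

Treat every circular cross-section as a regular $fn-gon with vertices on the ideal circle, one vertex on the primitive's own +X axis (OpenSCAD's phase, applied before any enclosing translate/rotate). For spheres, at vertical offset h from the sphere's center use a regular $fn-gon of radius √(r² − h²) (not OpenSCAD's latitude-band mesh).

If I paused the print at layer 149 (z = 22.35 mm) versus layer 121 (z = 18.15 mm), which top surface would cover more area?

Layer 149 (z = 22.35): the cube does not reach this height (z outside [0, 22]); the r=9.5 sphere at (-3, 1.5) slices to a regular 32-gon of circumradius 8.446 (√(r²−h²) with h=4.35 from center) (area = (32/2)·8.446²·sin(360°/32) = 222.64 mm²); Taking the union: only the r=9.5 sphere at (-3, 1.5) is present, so the union is just that shape — area = 222.64 mm². So its area = 222.64 mm². Layer 121 (z = 18.15): the 27.5×23.5 cube contributes its full rectangle (area 646.25 mm²); the r=9.5 sphere at (-3, 1.5) contributes a regular 32-gon of circumradius √(9.5²−0.15²) = 9.499 (area = (32/2)·9.499²·sin(360°/32) = 281.64 mm²); Taking the union: the regions partially overlap — summed areas 927.89 mm² minus the doubly-counted overlap 52.13 mm² gives 875.76 mm² — area = 875.76 mm². So its area = 875.76 mm². Layer 121 is larger (875.76 vs 222.64 mm²).

layer 121 (z = 18.15 mm)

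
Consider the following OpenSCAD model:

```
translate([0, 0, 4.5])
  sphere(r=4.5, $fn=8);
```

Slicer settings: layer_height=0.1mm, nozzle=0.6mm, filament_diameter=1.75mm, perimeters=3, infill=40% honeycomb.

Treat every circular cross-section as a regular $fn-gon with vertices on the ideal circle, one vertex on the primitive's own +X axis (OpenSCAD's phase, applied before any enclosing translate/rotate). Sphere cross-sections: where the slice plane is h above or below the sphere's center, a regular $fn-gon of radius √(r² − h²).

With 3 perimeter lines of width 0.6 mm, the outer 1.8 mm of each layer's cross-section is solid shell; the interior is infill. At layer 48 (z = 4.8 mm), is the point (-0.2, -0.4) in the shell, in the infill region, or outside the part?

At z = 4.8 mm: the r=4.5 sphere contributes a regular 8-gon of circumradius √(4.5²−0.3²) = 4.490. Overall, the cross-section is a single solid region. The nearest boundary edge runs (-3.17, -3.17)→(-0.00, -4.49); distance from the point to it = 3.70 mm. The point is inside the cross-section and 3.70 mm from the nearest boundary — more than the 1.8 mm shell width (3 × 0.6), so it's in the infill interior.

infill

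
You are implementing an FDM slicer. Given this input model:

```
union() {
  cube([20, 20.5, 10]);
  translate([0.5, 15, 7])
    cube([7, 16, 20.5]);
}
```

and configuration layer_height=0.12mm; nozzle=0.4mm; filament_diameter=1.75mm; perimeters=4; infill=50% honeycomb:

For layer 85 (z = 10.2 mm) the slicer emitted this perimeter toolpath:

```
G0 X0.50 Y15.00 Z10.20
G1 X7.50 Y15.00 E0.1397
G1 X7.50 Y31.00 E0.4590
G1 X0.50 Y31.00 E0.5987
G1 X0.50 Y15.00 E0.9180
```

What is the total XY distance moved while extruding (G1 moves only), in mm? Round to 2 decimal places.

46.00 mm

Sum the Euclidean lengths of each G1 segment: total = 46.00 mm.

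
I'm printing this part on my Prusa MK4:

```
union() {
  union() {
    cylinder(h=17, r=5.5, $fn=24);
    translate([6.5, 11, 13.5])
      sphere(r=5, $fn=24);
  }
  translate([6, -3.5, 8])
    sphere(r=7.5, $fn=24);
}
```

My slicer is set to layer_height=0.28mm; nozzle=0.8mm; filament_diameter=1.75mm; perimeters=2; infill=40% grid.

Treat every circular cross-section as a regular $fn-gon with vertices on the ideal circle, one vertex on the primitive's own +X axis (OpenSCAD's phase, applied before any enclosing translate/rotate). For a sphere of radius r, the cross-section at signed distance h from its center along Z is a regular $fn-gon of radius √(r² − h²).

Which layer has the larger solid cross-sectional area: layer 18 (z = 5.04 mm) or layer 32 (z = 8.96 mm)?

Layer 18 (z = 5.04): the r=5.5 cylinder gives a regular 24-gon of circumradius 5.5 (constant along its height) (area = (24/2)·5.500²·sin(360°/24) = 93.95 mm²); the sphere at (6.5, 11) is not intersected at this z (|z−center|=8.460 > r=5); Taking the union: only the r=5.5 cylinder is present, so the union is just that shape — area = 93.95 mm²; the sphere at (6, -3.5): section is a regular 24-gon, circumradius = √(r²−h²) = √(7.5²−2.96²) = 6.891 (area = (24/2)·6.891²·sin(360°/24) = 147.49 mm²); Merging all regions: the regions partially overlap — summed areas 241.44 mm² minus the doubly-counted overlap 37.96 mm² gives 203.49 mm² — area = 203.49 mm². So its area = 203.49 mm². Layer 32 (z = 8.96): the r=5.5 cylinder gives a regular 24-gon of circumradius 5.5 (constant along its height) (area = (24/2)·5.500²·sin(360°/24) = 93.95 mm²); the r=5 sphere at (6.5, 11) contributes a regular 24-gon of circumradius √(5²−4.54²) = 2.095 (area = (24/2)·2.095²·sin(360°/24) = 13.63 mm²); Combining (union): the 2 present regions are separate (no shared area or edge), so areas and boundary lengths simply add and each stays a separate island — area = 107.58 mm²; the r=7.5 sphere at (6, -3.5) slices to a regular 24-gon of circumradius 7.438 (√(r²−h²) with h=0.96 from center) (area = (24/2)·7.438²·sin(360°/24) = 171.84 mm²); Merging all regions: the regions partially overlap — summed areas 279.42 mm² minus the doubly-counted overlap 44.11 mm² gives 235.31 mm² — area = 235.31 mm². So its area = 235.31 mm². Layer 32 is larger (235.31 vs 203.49 mm²).

layer 32 (z = 8.96 mm)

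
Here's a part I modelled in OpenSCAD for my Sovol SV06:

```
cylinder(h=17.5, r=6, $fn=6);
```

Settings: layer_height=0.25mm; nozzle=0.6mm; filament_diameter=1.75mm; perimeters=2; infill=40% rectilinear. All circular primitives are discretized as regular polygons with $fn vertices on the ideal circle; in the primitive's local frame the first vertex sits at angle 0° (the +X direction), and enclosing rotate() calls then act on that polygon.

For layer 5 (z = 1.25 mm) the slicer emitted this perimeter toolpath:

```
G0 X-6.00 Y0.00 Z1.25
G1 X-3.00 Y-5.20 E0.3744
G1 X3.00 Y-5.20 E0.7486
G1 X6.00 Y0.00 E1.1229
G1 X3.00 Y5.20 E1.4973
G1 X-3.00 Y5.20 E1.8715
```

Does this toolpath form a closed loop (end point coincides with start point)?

no

Start point (G0): (-6.00, 0.00). End point (last G1): the path does not return to the start — open.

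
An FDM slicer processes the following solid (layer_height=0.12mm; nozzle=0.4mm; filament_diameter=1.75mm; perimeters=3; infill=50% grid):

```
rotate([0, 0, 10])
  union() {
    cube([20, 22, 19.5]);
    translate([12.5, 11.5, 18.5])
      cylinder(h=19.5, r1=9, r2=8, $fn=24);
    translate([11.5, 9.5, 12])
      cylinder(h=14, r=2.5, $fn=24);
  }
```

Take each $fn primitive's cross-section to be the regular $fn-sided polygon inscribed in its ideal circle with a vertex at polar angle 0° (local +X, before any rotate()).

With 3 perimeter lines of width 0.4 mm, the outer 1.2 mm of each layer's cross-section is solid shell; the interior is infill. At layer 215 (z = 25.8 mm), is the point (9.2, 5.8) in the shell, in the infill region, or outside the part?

shell

At z = 25.8 mm: the cube is absent (z outside [0, 19.5]); the cone at (12.5, 11.5): at t=0.374 of its height the radius interpolates to r₁+(r₂−r₁)t = 8.626, giving a regular 24-gon of that circumradius; the cylinder at (11.5, 9.5): section is a regular 24-gon, circumradius r=2.5; Taking the union: the r=2.5 cylinder at (11.5, 9.5) lies entirely inside the cone at (12.5, 11.5), so the union is just the cone at (12.5, 11.5) — 1 connected region; (rotated 10° about Z; rotation is an isometry so areas/perimeters/island counts are preserved). Overall, the cross-section is a single solid region. Undo the 10° rotation: the query point maps to (10.067, 4.114) in the un-rotated model frame. The nearest boundary edge runs (10.27, 3.17)→(8.19, 4.03); distance from the point to it = 0.80 mm. The point is inside the cross-section, 0.80 mm from the nearest boundary — within the 1.2 mm shell band (3 × 0.4).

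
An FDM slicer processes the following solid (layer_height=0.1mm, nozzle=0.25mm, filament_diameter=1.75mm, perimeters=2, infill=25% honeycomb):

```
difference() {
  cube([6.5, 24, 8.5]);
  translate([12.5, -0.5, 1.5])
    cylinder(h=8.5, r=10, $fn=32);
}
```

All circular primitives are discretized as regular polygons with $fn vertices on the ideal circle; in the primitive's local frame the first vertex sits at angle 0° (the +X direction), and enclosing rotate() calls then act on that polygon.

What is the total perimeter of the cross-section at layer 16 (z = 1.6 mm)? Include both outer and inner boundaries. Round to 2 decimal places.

58.32 mm

At z = 1.6 mm: the 6.5×24 cube contributes its full rectangle (perimeter 61.00 mm); the cylinder at (12.5, -0.5): section is a regular 32-gon, circumradius r=10 (perimeter = 2·32·10.000·sin(180°/32) = 62.73 mm); Taking the first minus the rest: starting from the 6.5×24 cube, the r=10 cylinder at (12.5, -0.5) partially overlaps it — only the 20.07 mm² overlap (of its 312.14 mm²) is removed, clipping the outline — boundary = 58.32 mm. Overall, the cross-section is a single solid region. Total boundary length (outer) = 58.32 mm.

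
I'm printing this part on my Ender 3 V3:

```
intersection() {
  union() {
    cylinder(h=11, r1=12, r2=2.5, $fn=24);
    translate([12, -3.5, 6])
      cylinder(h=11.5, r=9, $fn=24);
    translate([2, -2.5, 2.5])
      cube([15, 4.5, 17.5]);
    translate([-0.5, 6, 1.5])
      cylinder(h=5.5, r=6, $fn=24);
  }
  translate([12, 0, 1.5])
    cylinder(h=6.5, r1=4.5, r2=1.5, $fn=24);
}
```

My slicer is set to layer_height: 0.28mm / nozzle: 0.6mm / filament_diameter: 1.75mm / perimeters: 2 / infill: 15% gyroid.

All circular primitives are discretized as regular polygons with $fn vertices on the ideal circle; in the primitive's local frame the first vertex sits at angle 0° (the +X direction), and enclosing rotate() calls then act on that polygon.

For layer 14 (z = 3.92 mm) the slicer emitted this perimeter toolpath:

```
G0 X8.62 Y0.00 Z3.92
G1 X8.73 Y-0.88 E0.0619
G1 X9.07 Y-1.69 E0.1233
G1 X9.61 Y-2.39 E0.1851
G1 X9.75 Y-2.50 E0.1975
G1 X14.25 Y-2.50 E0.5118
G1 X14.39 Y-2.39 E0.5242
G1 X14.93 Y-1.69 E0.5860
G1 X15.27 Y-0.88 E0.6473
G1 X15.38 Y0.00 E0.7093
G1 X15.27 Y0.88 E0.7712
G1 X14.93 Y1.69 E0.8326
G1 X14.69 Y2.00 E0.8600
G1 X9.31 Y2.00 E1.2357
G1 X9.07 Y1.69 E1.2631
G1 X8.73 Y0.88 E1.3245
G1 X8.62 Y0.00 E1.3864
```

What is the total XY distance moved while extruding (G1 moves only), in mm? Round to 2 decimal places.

Sum the Euclidean lengths of each G1 segment: total = 19.85 mm.

19.85 mm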